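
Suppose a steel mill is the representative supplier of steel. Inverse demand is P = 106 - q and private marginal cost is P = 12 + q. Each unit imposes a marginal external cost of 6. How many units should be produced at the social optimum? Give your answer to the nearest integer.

Social marginal cost = private MC + MEC = 18 + q.
Set SMC = demand: 18 + q = 106 - q → q* = 44.0000.

q* = 44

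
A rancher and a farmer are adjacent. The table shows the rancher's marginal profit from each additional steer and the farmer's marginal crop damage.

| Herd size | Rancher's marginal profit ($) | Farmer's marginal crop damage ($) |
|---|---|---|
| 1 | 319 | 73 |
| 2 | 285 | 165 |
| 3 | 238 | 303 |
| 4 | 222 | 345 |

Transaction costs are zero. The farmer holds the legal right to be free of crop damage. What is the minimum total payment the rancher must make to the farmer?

$238

Efficient level: marginal profit ≥ marginal crop damage through level 2, so k* = 2.
With the farmer holding the right, the rancher must at least compensate total damage at k*: 73 + 165 = 238.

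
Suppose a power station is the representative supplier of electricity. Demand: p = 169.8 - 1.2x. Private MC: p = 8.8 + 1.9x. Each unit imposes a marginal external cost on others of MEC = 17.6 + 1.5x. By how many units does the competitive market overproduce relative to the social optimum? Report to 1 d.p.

20.8 units

Market equilibrium (private): 8.8 + 1.9x = 169.8 - 1.2x → x_m = 51.9355.
Social marginal cost = private MC + MEC = 26.4 + 3.4x.
Set SMC = demand: 26.4 + 3.4x = 169.8 - 1.2x → x* = 31.1739.
Gap = |51.9355 − 31.1739| = 20.7616.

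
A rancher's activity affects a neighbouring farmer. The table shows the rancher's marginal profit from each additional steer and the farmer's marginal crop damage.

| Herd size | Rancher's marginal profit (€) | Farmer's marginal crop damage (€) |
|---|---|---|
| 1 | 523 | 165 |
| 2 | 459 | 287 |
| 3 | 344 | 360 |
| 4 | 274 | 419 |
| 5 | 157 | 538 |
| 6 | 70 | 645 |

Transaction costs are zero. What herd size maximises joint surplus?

Bargaining reaches the level where marginal profit last exceeds marginal crop damage.
That holds through level 2 (459 ≥ 287) but not at 3 (344 < 360).

2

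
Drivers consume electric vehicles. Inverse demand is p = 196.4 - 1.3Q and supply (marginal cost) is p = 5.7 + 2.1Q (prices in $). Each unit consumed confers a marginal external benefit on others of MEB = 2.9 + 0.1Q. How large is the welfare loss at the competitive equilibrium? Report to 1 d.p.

DWL = $11.0

Market equilibrium (private): 5.7 + 2.1Q = 196.4 - 1.3Q → Q_m = 56.0882.
Social marginal benefit = demand + MEB = 199.3 - 1.2Q.
Set SMB = MC: 199.3 - 1.2Q = 5.7 + 2.1Q → Q* = 58.6667.
The loss is the area between SMB and MC from Q* to Q_m; with linear curves that's a triangle of height MEB(Q_m).
DWL = ½ × 2.5785 × 8.5088 = 10.9700.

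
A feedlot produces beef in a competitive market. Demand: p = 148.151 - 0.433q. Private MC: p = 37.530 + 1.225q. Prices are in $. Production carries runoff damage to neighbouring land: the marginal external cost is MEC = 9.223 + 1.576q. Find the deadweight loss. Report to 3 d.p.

Market equilibrium (private): 37.530 + 1.225q = 148.151 - 0.433q → q_m = 66.7195.
Social marginal cost = private MC + MEC = 46.753 + 2.801q.
Set SMC = demand: 46.753 + 2.801q = 148.151 - 0.433q → q* = 31.3537.
Between q* and q_m the wedge SMC − demand runs linearly from 0 to MEC(q_m), so the loss is a triangle.
DWL = ½ × 35.3658 × 114.3730 = 2022.4463.

DWL = $2022.446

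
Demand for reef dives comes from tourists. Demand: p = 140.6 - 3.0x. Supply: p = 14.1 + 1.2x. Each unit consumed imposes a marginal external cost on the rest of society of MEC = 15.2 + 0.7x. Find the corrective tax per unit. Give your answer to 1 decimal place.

tax = 31.1 per unit

Social marginal benefit = demand − MEC = 125.4 - 3.7x.
Set SMB = MC: 125.4 - 3.7x = 14.1 + 1.2x → x* = 22.7143.
The Pigouvian tax equals MEC at x*: 15.2 + 0.7×22.7143 = 31.1000.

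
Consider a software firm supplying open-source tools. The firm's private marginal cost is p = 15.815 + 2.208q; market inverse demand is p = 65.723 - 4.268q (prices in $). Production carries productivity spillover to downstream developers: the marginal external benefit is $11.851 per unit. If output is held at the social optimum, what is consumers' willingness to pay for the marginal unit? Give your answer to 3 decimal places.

P = $25.021

Social marginal cost = private MC − MEB = 3.964 + 2.208q.
Set SMC = demand: 3.964 + 2.208q = 65.723 - 4.268q → q* = 9.5366.
Consumer price on the demand curve at q*: 65.723 − 4.268×9.5366 = 25.0208.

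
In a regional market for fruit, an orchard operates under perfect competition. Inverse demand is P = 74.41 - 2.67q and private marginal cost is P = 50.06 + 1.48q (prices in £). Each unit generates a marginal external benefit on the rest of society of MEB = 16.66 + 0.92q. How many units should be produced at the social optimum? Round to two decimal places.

q* = 12.70

Social marginal cost = private MC − MEB = 33.40 + 0.56q.
Set SMC = demand: 33.40 + 0.56q = 74.41 - 2.67q → q* = 12.6966.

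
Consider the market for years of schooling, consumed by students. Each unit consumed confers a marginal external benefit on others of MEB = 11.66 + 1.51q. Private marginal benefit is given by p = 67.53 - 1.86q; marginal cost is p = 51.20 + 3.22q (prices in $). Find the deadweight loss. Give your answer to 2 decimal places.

DWL = $38.19

Market equilibrium (private): 51.20 + 3.22q = 67.53 - 1.86q → q_m = 3.2146.
Social marginal benefit = demand + MEB = 79.19 - 0.35q.
Set SMB = MC: 79.19 - 0.35q = 51.20 + 3.22q → q* = 7.8403.
The welfare-loss triangle has base |q_m − q*| and height MEB(q_m) (the vertical gap between SMB and MC is zero at q* and MEB at q_m).
DWL = ½ × 4.6257 × 16.5140 = 38.1944.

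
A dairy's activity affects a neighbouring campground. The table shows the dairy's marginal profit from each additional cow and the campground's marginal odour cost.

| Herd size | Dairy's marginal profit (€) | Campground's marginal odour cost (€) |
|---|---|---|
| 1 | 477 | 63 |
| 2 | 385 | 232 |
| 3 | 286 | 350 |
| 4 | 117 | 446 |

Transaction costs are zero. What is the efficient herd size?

2

Bargaining reaches the level where marginal profit last exceeds marginal odour cost.
That holds through level 2 (385 ≥ 232) but not at 3 (286 < 350).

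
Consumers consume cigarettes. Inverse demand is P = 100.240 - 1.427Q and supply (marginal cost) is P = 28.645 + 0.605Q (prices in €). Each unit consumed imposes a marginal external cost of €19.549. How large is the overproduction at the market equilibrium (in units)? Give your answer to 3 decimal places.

Market equilibrium (private): 28.645 + 0.605Q = 100.240 - 1.427Q → Q_m = 35.2338.
Social marginal benefit = demand − MEC = 80.691 - 1.427Q.
Set SMB = MC: 80.691 - 1.427Q = 28.645 + 0.605Q → Q* = 25.6132.
Gap = |35.2338 − 25.6132| = 9.6206.

9.621 units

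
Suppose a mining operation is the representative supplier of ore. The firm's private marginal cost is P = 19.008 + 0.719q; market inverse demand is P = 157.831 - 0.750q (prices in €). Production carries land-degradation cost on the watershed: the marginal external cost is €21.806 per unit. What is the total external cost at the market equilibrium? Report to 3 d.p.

Market equilibrium (private): 19.008 + 0.719q = 157.831 - 0.750q → q_m = 94.5017.
Total external cost = MEC × q_m = 21.806 × 94.5017 = 2060.7041.

€2060.704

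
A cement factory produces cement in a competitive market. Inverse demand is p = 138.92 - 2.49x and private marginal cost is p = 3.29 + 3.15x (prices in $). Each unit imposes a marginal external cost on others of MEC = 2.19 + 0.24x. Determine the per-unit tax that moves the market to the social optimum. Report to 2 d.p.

tax = $7.64 per unit

Social marginal cost = private MC + MEC = 5.48 + 3.39x.
Set SMC = demand: 5.48 + 3.39x = 138.92 - 2.49x → x* = 22.6939.
The Pigouvian tax equals MEC at x*: 2.19 + 0.24×22.6939 = 7.6365.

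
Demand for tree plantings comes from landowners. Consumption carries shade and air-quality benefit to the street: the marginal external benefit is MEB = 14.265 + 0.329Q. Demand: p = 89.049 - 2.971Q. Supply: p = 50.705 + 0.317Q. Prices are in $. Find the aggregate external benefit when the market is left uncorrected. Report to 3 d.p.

$188.727

Market equilibrium (private): 50.705 + 0.317Q = 89.049 - 2.971Q → Q_m = 11.6618.
Total external benefit = ∫₀^{Q_m} (14.265 + 0.329Q) dQ = 14.265×11.6618 + ½×0.329×11.6618² = 188.7272.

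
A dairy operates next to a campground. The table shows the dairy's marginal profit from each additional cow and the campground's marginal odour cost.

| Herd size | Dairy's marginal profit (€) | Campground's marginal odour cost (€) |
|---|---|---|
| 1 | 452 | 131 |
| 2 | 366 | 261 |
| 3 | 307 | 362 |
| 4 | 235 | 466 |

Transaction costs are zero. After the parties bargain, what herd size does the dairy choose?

2

Bargaining reaches the level where marginal profit last exceeds marginal odour cost.
That holds through level 2 (366 ≥ 261) but not at 3 (307 < 362).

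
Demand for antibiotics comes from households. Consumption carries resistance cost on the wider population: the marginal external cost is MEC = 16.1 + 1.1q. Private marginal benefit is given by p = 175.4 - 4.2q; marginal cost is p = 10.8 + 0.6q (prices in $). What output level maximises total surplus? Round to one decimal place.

Social marginal benefit = demand − MEC = 159.3 - 5.3q.
Set SMB = MC: 159.3 - 5.3q = 10.8 + 0.6q → q* = 25.1695.

q* = 25.2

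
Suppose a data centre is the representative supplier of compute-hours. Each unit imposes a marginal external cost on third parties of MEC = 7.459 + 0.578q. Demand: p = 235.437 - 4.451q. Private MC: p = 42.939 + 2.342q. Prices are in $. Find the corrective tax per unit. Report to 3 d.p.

Social marginal cost = private MC + MEC = 50.398 + 2.920q.
Set SMC = demand: 50.398 + 2.920q = 235.437 - 4.451q → q* = 25.1036.
The Pigouvian tax equals MEC at q*: 7.459 + 0.578×25.1036 = 21.9689.

tax = $21.969 per unit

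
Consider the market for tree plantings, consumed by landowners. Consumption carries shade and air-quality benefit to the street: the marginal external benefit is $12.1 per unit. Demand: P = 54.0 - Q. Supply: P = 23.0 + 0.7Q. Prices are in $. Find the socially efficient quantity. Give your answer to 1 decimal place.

Social marginal benefit = demand + MEB = 66.1 - Q.
Set SMB = MC: 66.1 - Q = 23.0 + 0.7Q → Q* = 25.3529.

Q* = 25.4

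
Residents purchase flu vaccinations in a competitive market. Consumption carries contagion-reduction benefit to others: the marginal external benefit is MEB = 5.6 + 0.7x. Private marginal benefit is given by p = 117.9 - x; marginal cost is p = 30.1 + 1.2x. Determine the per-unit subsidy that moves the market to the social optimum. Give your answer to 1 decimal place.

subsidy = 49.2 per unit

Social marginal benefit = demand + MEB = 123.5 - 0.3x.
Set SMB = MC: 123.5 - 0.3x = 30.1 + 1.2x → x* = 62.2667.
The Pigouvian subsidy equals MEB at x*: 5.6 + 0.7×62.2667 = 49.1867.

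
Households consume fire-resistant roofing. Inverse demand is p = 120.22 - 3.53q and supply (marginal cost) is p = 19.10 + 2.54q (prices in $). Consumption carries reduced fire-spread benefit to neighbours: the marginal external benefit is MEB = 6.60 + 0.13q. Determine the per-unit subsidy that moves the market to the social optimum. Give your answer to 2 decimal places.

Social marginal benefit = demand + MEB = 126.82 - 3.40q.
Set SMB = MC: 126.82 - 3.40q = 19.10 + 2.54q → q* = 18.1347.
The Pigouvian subsidy equals MEB at q*: 6.60 + 0.13×18.1347 = 8.9575.

subsidy = $8.96 per unit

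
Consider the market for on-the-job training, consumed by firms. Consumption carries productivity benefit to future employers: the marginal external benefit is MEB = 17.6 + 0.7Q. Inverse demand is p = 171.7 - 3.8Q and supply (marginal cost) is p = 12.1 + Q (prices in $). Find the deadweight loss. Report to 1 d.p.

Market equilibrium (private): 12.1 + Q = 171.7 - 3.8Q → Q_m = 33.2500.
Social marginal benefit = demand + MEB = 189.3 - 3.1Q.
Set SMB = MC: 189.3 - 3.1Q = 12.1 + Q → Q* = 43.2195.
The loss is the area between SMB and MC from Q* to Q_m; with linear curves that's a triangle of height MEB(Q_m).
DWL = ½ × 9.9695 × 40.8750 = 203.7517.

DWL = $203.8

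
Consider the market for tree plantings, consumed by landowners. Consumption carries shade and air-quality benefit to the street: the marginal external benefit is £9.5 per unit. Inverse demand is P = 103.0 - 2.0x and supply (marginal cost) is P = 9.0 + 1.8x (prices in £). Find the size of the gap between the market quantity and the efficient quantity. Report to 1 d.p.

Market equilibrium (private): 9.0 + 1.8x = 103.0 - 2.0x → x_m = 24.7368.
Social marginal benefit = demand + MEB = 112.5 - 2.0x.
Set SMB = MC: 112.5 - 2.0x = 9.0 + 1.8x → x* = 27.2368.
Gap = |24.7368 − 27.2368| = 2.5000.

2.5 units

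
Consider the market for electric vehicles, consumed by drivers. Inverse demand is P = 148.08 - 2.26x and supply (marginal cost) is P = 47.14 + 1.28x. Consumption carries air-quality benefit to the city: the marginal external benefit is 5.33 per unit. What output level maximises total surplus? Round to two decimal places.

Social marginal benefit = demand + MEB = 153.41 - 2.26x.
Set SMB = MC: 153.41 - 2.26x = 47.14 + 1.28x → x* = 30.0198.

x* = 30.02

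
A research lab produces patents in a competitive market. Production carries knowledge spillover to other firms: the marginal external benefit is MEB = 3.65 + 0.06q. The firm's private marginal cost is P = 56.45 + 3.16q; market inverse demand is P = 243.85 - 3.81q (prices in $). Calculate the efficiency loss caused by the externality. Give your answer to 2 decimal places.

Market equilibrium (private): 56.45 + 3.16q = 243.85 - 3.81q → q_m = 26.8867.
Social marginal cost = private MC − MEB = 52.80 + 3.10q.
Set SMC = demand: 52.80 + 3.10q = 243.85 - 3.81q → q* = 27.6483.
The loss is the area between SMC and demand from q* to q_m; with linear curves that's a triangle of height MEB(q_m).
DWL = ½ × 0.7616 × 5.2632 = 2.0042.

DWL = $2.00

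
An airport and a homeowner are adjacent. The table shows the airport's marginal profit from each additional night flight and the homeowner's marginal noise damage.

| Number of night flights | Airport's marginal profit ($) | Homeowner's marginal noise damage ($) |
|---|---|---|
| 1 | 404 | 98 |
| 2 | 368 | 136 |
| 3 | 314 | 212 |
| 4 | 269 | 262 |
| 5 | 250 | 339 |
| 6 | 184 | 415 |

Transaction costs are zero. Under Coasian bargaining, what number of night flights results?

4

Bargaining reaches the level where marginal profit last exceeds marginal noise damage.
That holds through level 4 (269 ≥ 262) but not at 5 (250 < 339).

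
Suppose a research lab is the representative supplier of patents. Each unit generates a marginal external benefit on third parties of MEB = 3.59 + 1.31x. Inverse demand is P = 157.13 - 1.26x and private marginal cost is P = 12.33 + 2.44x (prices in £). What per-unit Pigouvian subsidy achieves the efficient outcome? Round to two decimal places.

subsidy = £84.93 per unit

Social marginal cost = private MC − MEB = 8.74 + 1.13x.
Set SMC = demand: 8.74 + 1.13x = 157.13 - 1.26x → x* = 62.0879.
The Pigouvian subsidy equals MEB at x*: 3.59 + 1.31×62.0879 = 84.9251.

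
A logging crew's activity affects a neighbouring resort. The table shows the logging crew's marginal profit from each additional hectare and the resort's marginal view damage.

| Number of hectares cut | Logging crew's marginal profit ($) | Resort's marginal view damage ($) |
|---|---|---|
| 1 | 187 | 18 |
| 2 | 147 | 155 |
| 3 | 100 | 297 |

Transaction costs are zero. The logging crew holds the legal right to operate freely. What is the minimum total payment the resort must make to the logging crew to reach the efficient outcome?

$247

Left alone the logging crew would choose level 3 (marginal profit stays positive).
Efficient level: k* = 1 (marginal profit ≥ marginal view damage through 1).
The resort must at least cover the logging crew's forgone profit from cutting 3→1: 147 + 100 = 247.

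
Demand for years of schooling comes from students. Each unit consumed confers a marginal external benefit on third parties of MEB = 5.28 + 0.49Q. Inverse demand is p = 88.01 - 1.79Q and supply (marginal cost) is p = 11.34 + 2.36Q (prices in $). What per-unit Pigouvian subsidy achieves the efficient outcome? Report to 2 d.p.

Social marginal benefit = demand + MEB = 93.29 - 1.30Q.
Set SMB = MC: 93.29 - 1.30Q = 11.34 + 2.36Q → Q* = 22.3907.
The Pigouvian subsidy equals MEB at Q*: 5.28 + 0.49×22.3907 = 16.2514.

subsidy = $16.25 per unit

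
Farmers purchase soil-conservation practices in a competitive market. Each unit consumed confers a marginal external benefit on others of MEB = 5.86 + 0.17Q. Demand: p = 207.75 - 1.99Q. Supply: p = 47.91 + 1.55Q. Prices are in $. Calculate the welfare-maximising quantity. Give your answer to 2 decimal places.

Social marginal benefit = demand + MEB = 213.61 - 1.82Q.
Set SMB = MC: 213.61 - 1.82Q = 47.91 + 1.55Q → Q* = 49.1691.

Q* = 49.17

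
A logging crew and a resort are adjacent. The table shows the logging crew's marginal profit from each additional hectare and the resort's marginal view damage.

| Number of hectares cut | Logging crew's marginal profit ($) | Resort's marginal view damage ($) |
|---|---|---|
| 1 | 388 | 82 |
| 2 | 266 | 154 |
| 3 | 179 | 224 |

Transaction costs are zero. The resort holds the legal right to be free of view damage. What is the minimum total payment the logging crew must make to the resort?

Efficient level: marginal profit ≥ marginal view damage through level 2, so k* = 2.
With the resort holding the right, the logging crew must at least compensate total damage at k*: 82 + 154 = 236.

$236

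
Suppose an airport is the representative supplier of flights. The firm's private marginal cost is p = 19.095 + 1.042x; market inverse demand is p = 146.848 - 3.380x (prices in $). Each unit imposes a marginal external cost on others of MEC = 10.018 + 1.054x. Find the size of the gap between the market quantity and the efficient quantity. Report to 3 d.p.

7.390 units

Market equilibrium (private): 19.095 + 1.042x = 146.848 - 3.380x → x_m = 28.8903.
Social marginal cost = private MC + MEC = 29.113 + 2.096x.
Set SMC = demand: 29.113 + 2.096x = 146.848 - 3.380x → x* = 21.5002.
Gap = |28.8903 − 21.5002| = 7.3901.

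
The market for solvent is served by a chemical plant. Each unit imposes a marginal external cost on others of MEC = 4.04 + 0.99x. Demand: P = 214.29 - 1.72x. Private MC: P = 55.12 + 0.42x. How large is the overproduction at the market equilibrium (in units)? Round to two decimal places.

Market equilibrium (private): 55.12 + 0.42x = 214.29 - 1.72x → x_m = 74.3785.
Social marginal cost = private MC + MEC = 59.16 + 1.41x.
Set SMC = demand: 59.16 + 1.41x = 214.29 - 1.72x → x* = 49.5623.
Gap = |74.3785 − 49.5623| = 24.8162.

24.82 units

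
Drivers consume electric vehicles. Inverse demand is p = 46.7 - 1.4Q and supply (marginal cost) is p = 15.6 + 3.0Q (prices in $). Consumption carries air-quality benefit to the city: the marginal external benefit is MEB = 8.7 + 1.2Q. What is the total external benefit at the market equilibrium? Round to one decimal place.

$91.5

Market equilibrium (private): 15.6 + 3.0Q = 46.7 - 1.4Q → Q_m = 7.0682.
Total external benefit = ∫₀^{Q_m} (8.7 + 1.2Q) dQ = 8.7×7.0682 + ½×1.2×7.0682² = 91.4690.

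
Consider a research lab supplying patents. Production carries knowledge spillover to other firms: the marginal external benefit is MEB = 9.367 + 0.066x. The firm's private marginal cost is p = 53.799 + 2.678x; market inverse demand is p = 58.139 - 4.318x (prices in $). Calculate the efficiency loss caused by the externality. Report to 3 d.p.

DWL = $6.386

Market equilibrium (private): 53.799 + 2.678x = 58.139 - 4.318x → x_m = 0.6204.
Social marginal cost = private MC − MEB = 44.432 + 2.612x.
Set SMC = demand: 44.432 + 2.612x = 58.139 - 4.318x → x* = 1.9779.
The loss is the area between SMC and demand from x* to x_m; with linear curves that's a triangle of height MEB(x_m).
DWL = ½ × 1.3575 × 9.4079 = 6.3856.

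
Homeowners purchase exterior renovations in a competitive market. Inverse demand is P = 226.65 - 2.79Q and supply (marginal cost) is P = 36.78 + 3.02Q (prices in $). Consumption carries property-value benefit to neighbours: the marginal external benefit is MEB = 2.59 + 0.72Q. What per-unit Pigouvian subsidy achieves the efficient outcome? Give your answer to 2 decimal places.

Social marginal benefit = demand + MEB = 229.24 - 2.07Q.
Set SMB = MC: 229.24 - 2.07Q = 36.78 + 3.02Q → Q* = 37.8114.
The Pigouvian subsidy equals MEB at Q*: 2.59 + 0.72×37.8114 = 29.8142.

subsidy = $29.81 per unit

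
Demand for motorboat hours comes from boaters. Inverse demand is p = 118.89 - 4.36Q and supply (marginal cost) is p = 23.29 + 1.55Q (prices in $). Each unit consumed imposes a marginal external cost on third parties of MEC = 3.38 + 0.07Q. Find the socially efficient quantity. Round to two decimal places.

Q* = 15.42

Social marginal benefit = demand − MEC = 115.51 - 4.43Q.
Set SMB = MC: 115.51 - 4.43Q = 23.29 + 1.55Q → Q* = 15.4214.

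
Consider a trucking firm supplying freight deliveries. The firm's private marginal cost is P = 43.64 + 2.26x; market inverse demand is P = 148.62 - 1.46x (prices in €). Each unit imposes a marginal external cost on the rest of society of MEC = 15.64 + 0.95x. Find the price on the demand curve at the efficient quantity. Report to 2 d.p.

Social marginal cost = private MC + MEC = 59.28 + 3.21x.
Set SMC = demand: 59.28 + 3.21x = 148.62 - 1.46x → x* = 19.1306.
Consumer price on the demand curve at x*: 148.62 − 1.46×19.1306 = 120.6893.

P = €120.69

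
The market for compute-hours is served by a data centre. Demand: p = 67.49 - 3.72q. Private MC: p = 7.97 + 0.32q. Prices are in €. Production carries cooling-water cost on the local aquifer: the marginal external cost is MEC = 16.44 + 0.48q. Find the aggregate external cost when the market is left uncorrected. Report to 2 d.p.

€294.30

Market equilibrium (private): 7.97 + 0.32q = 67.49 - 3.72q → q_m = 14.7327.
Total external cost = ∫₀^{q_m} (16.44 + 0.48q) dq = 16.44×14.7327 + ½×0.48×14.7327² = 294.2982.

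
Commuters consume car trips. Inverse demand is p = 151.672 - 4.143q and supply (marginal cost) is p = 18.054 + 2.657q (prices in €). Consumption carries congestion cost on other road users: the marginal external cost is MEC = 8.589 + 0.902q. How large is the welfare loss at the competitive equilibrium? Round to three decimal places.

Market equilibrium (private): 18.054 + 2.657q = 151.672 - 4.143q → q_m = 19.6497.
Social marginal benefit = demand − MEC = 143.083 - 5.045q.
Set SMB = MC: 143.083 - 5.045q = 18.054 + 2.657q → q* = 16.2333.
The loss is the area between SMB and MC from q* to q_m; with linear curves that's a triangle of height MEC(q_m).
DWL = ½ × 3.4164 × 26.3130 = 44.9479.

DWL = €44.948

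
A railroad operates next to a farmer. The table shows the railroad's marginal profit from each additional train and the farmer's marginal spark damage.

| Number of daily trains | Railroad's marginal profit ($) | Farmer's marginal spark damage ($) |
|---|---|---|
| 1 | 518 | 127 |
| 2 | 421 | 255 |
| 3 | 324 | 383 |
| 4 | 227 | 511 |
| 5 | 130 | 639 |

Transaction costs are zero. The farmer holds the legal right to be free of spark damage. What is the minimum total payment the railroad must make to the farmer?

$382

Efficient level: marginal profit ≥ marginal spark damage through level 2, so k* = 2.
With the farmer holding the right, the railroad must at least compensate total damage at k*: 127 + 255 = 382.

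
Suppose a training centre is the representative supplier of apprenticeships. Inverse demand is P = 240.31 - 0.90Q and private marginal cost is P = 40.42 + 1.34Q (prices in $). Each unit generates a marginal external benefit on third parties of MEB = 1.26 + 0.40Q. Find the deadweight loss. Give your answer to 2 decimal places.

Market equilibrium (private): 40.42 + 1.34Q = 240.31 - 0.90Q → Q_m = 89.2366.
Social marginal cost = private MC − MEB = 39.16 + 0.94Q.
Set SMC = demand: 39.16 + 0.94Q = 240.31 - 0.90Q → Q* = 109.3207.
The welfare-loss triangle has base |Q_m − Q*| and height MEB(Q_m) (the vertical gap between SMC and demand is zero at Q* and MEB at Q_m).
DWL = ½ × 20.0841 × 36.9546 = 371.0999.

DWL = $371.10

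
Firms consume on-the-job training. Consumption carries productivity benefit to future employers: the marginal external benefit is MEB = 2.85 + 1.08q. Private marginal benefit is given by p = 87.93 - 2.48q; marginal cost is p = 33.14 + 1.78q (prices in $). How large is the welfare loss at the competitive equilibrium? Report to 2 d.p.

Market equilibrium (private): 33.14 + 1.78q = 87.93 - 2.48q → q_m = 12.8615.
Social marginal benefit = demand + MEB = 90.78 - 1.40q.
Set SMB = MC: 90.78 - 1.40q = 33.14 + 1.78q → q* = 18.1258.
The welfare-loss triangle has base |q_m − q*| and height MEB(q_m) (the vertical gap between SMB and MC is zero at q* and MEB at q_m).
DWL = ½ × 5.2643 × 16.7404 = 44.0632.

DWL = $44.06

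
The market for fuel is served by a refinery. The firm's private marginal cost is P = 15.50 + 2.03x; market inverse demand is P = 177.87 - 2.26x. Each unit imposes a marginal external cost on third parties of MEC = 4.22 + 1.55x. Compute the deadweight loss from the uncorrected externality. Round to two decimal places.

Market equilibrium (private): 15.50 + 2.03x = 177.87 - 2.26x → x_m = 37.8485.
Social marginal cost = private MC + MEC = 19.72 + 3.58x.
Set SMC = demand: 19.72 + 3.58x = 177.87 - 2.26x → x* = 27.0805.
Height of the DWL triangle at x_m is SMC(x_m) − demand(x_m) = MEC(x_m) = 62.8852.
DWL = ½ × 10.7680 × 62.8852 = 338.5739.

DWL = 338.57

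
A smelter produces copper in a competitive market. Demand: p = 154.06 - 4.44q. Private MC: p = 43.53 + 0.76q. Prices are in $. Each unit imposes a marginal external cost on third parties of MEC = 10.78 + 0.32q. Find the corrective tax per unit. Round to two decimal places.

tax = $16.56 per unit

Social marginal cost = private MC + MEC = 54.31 + 1.08q.
Set SMC = demand: 54.31 + 1.08q = 154.06 - 4.44q → q* = 18.0707.
The Pigouvian tax equals MEC at q*: 10.78 + 0.32×18.0707 = 16.5626.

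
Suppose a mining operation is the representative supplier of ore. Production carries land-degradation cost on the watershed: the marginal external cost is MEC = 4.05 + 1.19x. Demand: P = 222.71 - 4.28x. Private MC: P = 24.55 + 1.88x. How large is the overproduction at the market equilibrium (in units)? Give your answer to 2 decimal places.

5.76 units

Market equilibrium (private): 24.55 + 1.88x = 222.71 - 4.28x → x_m = 32.1688.
Social marginal cost = private MC + MEC = 28.60 + 3.07x.
Set SMC = demand: 28.60 + 3.07x = 222.71 - 4.28x → x* = 26.4095.
Gap = |32.1688 − 26.4095| = 5.7593.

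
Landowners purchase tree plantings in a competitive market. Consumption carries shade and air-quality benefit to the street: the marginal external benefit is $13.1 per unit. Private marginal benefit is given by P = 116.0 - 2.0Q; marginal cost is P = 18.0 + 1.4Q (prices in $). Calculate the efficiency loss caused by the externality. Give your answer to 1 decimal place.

Market equilibrium (private): 18.0 + 1.4Q = 116.0 - 2.0Q → Q_m = 28.8235.
Social marginal benefit = demand + MEB = 129.1 - 2.0Q.
Set SMB = MC: 129.1 - 2.0Q = 18.0 + 1.4Q → Q* = 32.6765.
The welfare-loss triangle has base |Q_m − Q*| and height MEB(Q_m) (the vertical gap between SMB and MC is zero at Q* and MEB at Q_m).
DWL = ½ × 3.8530 × 13.1000 = 25.2372.

DWL = $25.2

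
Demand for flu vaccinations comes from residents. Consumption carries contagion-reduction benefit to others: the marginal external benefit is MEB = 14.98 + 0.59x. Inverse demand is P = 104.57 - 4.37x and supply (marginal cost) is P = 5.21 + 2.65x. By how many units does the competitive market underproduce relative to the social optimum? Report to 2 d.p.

Market equilibrium (private): 5.21 + 2.65x = 104.57 - 4.37x → x_m = 14.1538.
Social marginal benefit = demand + MEB = 119.55 - 3.78x.
Set SMB = MC: 119.55 - 3.78x = 5.21 + 2.65x → x* = 17.7823.
Gap = |14.1538 − 17.7823| = 3.6285.

3.63 units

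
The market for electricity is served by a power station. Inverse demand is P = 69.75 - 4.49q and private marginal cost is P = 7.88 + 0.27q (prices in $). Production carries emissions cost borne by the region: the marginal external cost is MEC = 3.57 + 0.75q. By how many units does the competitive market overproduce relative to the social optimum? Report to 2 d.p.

Market equilibrium (private): 7.88 + 0.27q = 69.75 - 4.49q → q_m = 12.9979.
Social marginal cost = private MC + MEC = 11.45 + 1.02q.
Set SMC = demand: 11.45 + 1.02q = 69.75 - 4.49q → q* = 10.5808.
Gap = |12.9979 − 10.5808| = 2.4171.

2.42 units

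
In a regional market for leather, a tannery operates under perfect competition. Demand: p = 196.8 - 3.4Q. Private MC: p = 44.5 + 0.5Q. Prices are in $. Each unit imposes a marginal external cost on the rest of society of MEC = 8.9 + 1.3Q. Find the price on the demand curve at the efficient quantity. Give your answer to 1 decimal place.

Social marginal cost = private MC + MEC = 53.4 + 1.8Q.
Set SMC = demand: 53.4 + 1.8Q = 196.8 - 3.4Q → Q* = 27.5769.
Consumer price on the demand curve at Q*: 196.8 − 3.4×27.5769 = 103.0385.

P = $103.0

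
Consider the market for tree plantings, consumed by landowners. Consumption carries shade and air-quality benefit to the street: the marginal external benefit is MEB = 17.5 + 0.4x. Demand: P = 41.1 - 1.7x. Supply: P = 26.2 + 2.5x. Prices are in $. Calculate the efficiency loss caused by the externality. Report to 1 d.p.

DWL = $47.1

Market equilibrium (private): 26.2 + 2.5x = 41.1 - 1.7x → x_m = 3.5476.
Social marginal benefit = demand + MEB = 58.6 - 1.3x.
Set SMB = MC: 58.6 - 1.3x = 26.2 + 2.5x → x* = 8.5263.
The welfare-loss triangle has base |x_m − x*| and height MEB(x_m) (the vertical gap between SMB and MC is zero at x* and MEB at x_m).
DWL = ½ × 4.9787 × 18.9190 = 47.0960.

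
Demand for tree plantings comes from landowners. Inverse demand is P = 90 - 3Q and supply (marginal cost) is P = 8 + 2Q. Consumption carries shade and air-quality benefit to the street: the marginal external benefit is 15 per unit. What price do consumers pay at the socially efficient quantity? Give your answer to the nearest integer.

Social marginal benefit = demand + MEB = 105 - 3Q.
Set SMB = MC: 105 - 3Q = 8 + 2Q → Q* = 19.4000.
Consumer price on the demand curve at Q*: 90 − 3×19.4000 = 31.8000.

P = 32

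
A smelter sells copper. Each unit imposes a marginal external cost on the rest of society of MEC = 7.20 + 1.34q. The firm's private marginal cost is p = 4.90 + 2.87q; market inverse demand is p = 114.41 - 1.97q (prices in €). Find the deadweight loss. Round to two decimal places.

Market equilibrium (private): 4.90 + 2.87q = 114.41 - 1.97q → q_m = 22.6260.
Social marginal cost = private MC + MEC = 12.10 + 4.21q.
Set SMC = demand: 12.10 + 4.21q = 114.41 - 1.97q → q* = 16.5550.
The loss is the area between SMC and demand from q* to q_m; with linear curves that's a triangle of height MEC(q_m).
DWL = ½ × 6.0710 × 37.5189 = 113.8886.

DWL = €113.89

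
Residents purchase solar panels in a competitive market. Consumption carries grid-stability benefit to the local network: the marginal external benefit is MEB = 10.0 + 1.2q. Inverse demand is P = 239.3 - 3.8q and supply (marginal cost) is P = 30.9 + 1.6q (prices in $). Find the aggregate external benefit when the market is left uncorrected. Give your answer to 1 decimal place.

$1279.6

Market equilibrium (private): 30.9 + 1.6q = 239.3 - 3.8q → q_m = 38.5926.
Total external benefit = ∫₀^{q_m} (10.0 + 1.2q) dq = 10.0×38.5926 + ½×1.2×38.5926² = 1279.5593.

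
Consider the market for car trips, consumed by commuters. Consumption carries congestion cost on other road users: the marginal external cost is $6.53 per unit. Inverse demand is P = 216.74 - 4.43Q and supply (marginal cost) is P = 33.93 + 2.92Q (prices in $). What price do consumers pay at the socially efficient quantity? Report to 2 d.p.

Social marginal benefit = demand − MEC = 210.21 - 4.43Q.
Set SMB = MC: 210.21 - 4.43Q = 33.93 + 2.92Q → Q* = 23.9837.
Consumer price on the demand curve at Q*: 216.74 − 4.43×23.9837 = 110.4922.

P = $110.49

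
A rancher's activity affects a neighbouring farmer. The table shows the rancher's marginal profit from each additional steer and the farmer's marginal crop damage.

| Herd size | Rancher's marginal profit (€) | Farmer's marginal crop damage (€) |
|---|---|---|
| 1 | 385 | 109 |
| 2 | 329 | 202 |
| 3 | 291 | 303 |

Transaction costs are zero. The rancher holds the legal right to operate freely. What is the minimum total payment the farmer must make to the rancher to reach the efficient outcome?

€291

Left alone the rancher would choose level 3 (marginal profit stays positive).
Efficient level: k* = 2 (marginal profit ≥ marginal crop damage through 2).
The farmer must at least cover the rancher's forgone profit from cutting 3→2: 291 = 291.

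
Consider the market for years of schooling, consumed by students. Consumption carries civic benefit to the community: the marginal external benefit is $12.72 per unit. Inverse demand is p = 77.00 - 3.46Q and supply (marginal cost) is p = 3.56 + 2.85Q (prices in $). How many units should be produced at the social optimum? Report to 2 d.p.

Q* = 13.65

Social marginal benefit = demand + MEB = 89.72 - 3.46Q.
Set SMB = MC: 89.72 - 3.46Q = 3.56 + 2.85Q → Q* = 13.6545.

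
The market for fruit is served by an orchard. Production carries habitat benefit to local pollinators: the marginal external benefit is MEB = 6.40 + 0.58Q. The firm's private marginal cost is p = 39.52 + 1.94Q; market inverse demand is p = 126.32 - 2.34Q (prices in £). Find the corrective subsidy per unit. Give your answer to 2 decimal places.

Social marginal cost = private MC − MEB = 33.12 + 1.36Q.
Set SMC = demand: 33.12 + 1.36Q = 126.32 - 2.34Q → Q* = 25.1892.
The Pigouvian subsidy equals MEB at Q*: 6.40 + 0.58×25.1892 = 21.0097.

subsidy = £21.01 per unit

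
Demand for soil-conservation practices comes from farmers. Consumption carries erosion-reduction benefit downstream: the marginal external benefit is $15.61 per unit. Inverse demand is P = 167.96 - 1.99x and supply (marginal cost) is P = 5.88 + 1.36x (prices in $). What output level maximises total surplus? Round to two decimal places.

Social marginal benefit = demand + MEB = 183.57 - 1.99x.
Set SMB = MC: 183.57 - 1.99x = 5.88 + 1.36x → x* = 53.0418.

x* = 53.04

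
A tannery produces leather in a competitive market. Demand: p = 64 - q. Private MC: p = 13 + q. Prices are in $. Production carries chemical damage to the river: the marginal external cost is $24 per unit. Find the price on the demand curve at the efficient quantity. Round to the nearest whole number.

P = $51

Social marginal cost = private MC + MEC = 37 + q.
Set SMC = demand: 37 + q = 64 - q → q* = 13.5000.
Consumer price on the demand curve at q*: 64 − 1×13.5000 = 50.5000.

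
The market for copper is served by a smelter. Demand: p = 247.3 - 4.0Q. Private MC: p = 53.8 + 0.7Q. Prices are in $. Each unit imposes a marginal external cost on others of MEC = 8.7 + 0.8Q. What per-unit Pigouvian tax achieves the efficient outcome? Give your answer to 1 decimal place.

tax = $35.6 per unit

Social marginal cost = private MC + MEC = 62.5 + 1.5Q.
Set SMC = demand: 62.5 + 1.5Q = 247.3 - 4.0Q → Q* = 33.6000.
The Pigouvian tax equals MEC at Q*: 8.7 + 0.8×33.6000 = 35.5800.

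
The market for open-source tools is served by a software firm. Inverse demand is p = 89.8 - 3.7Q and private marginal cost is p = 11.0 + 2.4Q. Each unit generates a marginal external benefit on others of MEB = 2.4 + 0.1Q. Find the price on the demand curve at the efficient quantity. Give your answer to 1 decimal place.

P = 39.7

Social marginal cost = private MC − MEB = 8.6 + 2.3Q.
Set SMC = demand: 8.6 + 2.3Q = 89.8 - 3.7Q → Q* = 13.5333.
Consumer price on the demand curve at Q*: 89.8 − 3.7×13.5333 = 39.7268.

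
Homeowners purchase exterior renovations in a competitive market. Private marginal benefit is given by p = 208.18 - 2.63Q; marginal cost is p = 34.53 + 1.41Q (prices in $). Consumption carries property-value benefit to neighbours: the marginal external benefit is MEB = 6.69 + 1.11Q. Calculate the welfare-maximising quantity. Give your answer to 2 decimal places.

Q* = 61.55

Social marginal benefit = demand + MEB = 214.87 - 1.52Q.
Set SMB = MC: 214.87 - 1.52Q = 34.53 + 1.41Q → Q* = 61.5495.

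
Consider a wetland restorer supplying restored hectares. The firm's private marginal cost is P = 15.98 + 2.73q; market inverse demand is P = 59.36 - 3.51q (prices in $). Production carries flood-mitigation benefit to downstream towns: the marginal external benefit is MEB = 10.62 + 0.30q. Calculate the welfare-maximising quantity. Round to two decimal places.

Social marginal cost = private MC − MEB = 5.36 + 2.43q.
Set SMC = demand: 5.36 + 2.43q = 59.36 - 3.51q → q* = 9.0909.

q* = 9.09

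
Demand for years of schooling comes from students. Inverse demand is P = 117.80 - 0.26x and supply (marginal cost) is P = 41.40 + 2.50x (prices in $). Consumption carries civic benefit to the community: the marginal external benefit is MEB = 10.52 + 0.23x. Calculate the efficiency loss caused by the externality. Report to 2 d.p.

DWL = $56.36

Market equilibrium (private): 41.40 + 2.50x = 117.80 - 0.26x → x_m = 27.6812.
Social marginal benefit = demand + MEB = 128.32 - 0.03x.
Set SMB = MC: 128.32 - 0.03x = 41.40 + 2.50x → x* = 34.3557.
The loss is the area between SMB and MC from x* to x_m; with linear curves that's a triangle of height MEB(x_m).
DWL = ½ × 6.6745 × 16.8867 = 56.3551.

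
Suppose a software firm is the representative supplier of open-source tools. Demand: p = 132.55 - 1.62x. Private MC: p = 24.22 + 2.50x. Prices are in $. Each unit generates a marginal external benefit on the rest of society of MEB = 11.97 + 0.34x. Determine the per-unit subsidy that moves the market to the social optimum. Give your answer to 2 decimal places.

Social marginal cost = private MC − MEB = 12.25 + 2.16x.
Set SMC = demand: 12.25 + 2.16x = 132.55 - 1.62x → x* = 31.8254.
The Pigouvian subsidy equals MEB at x*: 11.97 + 0.34×31.8254 = 22.7906.

subsidy = $22.79 per unit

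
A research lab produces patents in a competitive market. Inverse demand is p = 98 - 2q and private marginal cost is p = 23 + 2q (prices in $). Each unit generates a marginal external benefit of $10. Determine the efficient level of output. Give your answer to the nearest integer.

q* = 21

Social marginal cost = private MC − MEB = 13 + 2q.
Set SMC = demand: 13 + 2q = 98 - 2q → q* = 21.2500.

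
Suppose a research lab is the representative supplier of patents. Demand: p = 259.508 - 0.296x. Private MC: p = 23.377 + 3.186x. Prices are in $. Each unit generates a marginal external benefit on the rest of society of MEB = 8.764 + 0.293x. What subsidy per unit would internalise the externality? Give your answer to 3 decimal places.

Social marginal cost = private MC − MEB = 14.613 + 2.893x.
Set SMC = demand: 14.613 + 2.893x = 259.508 - 0.296x → x* = 76.7937.
The Pigouvian subsidy equals MEB at x*: 8.764 + 0.293×76.7937 = 31.2646.

subsidy = $31.265 per unit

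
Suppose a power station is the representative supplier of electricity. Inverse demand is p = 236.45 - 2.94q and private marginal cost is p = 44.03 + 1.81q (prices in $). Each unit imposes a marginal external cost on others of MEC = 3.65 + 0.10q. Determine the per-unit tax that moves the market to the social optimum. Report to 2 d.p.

tax = $7.54 per unit

Social marginal cost = private MC + MEC = 47.68 + 1.91q.
Set SMC = demand: 47.68 + 1.91q = 236.45 - 2.94q → q* = 38.9216.
The Pigouvian tax equals MEC at q*: 3.65 + 0.10×38.9216 = 7.5422.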